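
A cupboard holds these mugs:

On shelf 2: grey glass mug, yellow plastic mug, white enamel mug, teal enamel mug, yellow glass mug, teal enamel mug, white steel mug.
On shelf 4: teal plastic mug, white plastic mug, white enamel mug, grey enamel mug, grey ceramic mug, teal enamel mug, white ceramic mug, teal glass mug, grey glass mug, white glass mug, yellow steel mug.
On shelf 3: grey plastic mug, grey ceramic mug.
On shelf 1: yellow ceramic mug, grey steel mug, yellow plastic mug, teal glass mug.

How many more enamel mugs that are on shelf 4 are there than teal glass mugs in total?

1

enamel mugs on shelf 4: 3.
teal glass mugs: 2.
3 − 2 = 1.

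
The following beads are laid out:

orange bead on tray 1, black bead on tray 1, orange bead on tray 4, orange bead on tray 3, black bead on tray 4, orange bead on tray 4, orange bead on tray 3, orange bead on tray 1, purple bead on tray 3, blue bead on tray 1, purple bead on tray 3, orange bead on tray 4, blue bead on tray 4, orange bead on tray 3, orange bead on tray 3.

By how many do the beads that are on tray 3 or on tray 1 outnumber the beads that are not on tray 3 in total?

beads on tray 3 or on tray 1: 10.
beads that are not on tray 3: 9.
10 − 9 = 1.

1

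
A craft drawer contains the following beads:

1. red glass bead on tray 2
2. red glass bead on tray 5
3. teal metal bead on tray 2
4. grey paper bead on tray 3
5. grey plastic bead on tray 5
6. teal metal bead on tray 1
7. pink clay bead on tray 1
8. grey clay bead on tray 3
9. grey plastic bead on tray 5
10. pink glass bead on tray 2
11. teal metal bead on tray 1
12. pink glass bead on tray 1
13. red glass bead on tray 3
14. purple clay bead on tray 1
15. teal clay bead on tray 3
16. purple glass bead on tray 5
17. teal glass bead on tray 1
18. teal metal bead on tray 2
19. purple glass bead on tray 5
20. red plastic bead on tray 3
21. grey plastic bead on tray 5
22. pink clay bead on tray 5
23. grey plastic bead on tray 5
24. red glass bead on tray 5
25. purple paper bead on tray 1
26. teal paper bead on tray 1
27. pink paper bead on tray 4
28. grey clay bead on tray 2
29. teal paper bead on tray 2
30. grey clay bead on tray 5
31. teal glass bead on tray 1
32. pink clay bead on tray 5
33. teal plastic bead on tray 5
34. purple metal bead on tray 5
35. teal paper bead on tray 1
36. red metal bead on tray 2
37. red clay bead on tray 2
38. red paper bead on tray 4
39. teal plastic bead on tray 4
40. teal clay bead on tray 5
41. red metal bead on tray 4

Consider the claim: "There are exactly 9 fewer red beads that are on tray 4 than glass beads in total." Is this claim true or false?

There are 2 red beads on tray 4.
There are 10 glass beads.
The claim requires 10 − 2 (= 8) to equal 9, which does not hold.

False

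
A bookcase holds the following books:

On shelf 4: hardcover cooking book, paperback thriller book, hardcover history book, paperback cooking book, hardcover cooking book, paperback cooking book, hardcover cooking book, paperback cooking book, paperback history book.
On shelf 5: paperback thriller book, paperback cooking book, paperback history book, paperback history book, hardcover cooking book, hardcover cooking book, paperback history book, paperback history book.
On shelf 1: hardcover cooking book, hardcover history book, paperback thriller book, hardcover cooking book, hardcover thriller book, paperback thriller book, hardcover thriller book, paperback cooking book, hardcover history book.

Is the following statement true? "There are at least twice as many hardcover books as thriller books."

|hardcover books| = 12.
|thriller books| = 6.
The claim requires 12 ≥ 2 × 6 = 12, which holds.

True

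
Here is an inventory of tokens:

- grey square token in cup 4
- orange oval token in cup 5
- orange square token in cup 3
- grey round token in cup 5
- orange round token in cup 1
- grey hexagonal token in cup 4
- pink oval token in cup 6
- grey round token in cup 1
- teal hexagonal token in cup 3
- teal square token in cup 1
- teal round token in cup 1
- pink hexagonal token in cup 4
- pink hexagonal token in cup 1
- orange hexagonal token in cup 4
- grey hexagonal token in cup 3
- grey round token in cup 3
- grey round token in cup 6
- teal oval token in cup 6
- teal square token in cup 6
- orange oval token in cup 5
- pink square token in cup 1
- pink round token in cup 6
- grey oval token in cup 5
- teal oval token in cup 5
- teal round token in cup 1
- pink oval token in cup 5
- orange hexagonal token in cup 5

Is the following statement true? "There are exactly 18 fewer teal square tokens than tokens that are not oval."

True

There are 2 teal square tokens.
There are 20 tokens that are not oval.
The claim requires 20 − 2 (= 18) to equal 18, which holds.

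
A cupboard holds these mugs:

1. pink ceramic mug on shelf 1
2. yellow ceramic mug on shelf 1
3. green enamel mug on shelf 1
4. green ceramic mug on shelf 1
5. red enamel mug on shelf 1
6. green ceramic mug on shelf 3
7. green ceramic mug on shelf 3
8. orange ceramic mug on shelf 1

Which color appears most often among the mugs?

green

Counts by color: green 4, pink 1, red 1, yellow 1, orange 1.
The maximum is 4, held uniquely by green.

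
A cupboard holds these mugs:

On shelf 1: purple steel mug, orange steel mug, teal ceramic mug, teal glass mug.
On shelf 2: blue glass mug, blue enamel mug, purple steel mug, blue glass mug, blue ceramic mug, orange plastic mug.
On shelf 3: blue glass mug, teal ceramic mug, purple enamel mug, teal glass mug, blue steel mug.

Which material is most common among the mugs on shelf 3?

glass

Counts by material (restricted to mugs on shelf 3): glass 2, steel 1, enamel 1, ceramic 1.
The maximum is 2, held uniquely by glass.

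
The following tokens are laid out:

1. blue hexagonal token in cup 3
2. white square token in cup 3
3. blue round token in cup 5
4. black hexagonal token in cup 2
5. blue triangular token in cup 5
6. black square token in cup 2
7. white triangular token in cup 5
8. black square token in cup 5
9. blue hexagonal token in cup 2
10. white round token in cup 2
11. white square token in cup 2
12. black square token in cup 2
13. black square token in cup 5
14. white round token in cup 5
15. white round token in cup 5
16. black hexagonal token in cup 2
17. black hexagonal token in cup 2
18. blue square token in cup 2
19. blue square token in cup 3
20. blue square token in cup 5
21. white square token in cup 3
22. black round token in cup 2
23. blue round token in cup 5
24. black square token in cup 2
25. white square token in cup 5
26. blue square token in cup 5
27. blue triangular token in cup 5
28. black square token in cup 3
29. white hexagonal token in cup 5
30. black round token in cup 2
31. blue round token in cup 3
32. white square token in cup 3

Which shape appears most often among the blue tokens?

square

Counts by shape (restricted to blue tokens): square 4, round 3, hexagonal 2, triangular 2.
The maximum is 4, held uniquely by square.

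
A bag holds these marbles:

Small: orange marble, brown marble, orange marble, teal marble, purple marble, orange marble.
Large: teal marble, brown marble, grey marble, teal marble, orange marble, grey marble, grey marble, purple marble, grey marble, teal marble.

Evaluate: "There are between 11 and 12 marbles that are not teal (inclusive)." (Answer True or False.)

|marbles that are not teal| = 12.
The claim requires 11 ≤ 12 ≤ 12, which holds.

True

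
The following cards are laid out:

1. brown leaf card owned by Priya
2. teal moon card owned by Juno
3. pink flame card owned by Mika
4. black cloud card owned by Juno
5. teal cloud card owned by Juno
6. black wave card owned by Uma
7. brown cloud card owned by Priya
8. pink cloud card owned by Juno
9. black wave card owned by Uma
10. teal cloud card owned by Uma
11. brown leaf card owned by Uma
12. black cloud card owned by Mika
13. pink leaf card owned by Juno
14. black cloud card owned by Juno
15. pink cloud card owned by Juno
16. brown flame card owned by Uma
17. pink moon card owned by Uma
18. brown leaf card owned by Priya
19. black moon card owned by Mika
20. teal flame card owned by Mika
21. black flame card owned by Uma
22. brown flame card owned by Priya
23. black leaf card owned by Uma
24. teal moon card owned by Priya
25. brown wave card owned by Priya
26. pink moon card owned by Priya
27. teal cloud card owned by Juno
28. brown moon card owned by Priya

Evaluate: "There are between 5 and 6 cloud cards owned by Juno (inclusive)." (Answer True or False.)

cloud cards owned by Juno: 6.
The claim requires 5 ≤ 6 ≤ 6, which holds.

True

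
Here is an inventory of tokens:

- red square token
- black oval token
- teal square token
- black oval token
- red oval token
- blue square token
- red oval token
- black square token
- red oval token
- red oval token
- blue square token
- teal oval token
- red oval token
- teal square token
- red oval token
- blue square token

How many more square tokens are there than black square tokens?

6

square tokens: 7.
black square tokens: 1.
7 − 1 = 6.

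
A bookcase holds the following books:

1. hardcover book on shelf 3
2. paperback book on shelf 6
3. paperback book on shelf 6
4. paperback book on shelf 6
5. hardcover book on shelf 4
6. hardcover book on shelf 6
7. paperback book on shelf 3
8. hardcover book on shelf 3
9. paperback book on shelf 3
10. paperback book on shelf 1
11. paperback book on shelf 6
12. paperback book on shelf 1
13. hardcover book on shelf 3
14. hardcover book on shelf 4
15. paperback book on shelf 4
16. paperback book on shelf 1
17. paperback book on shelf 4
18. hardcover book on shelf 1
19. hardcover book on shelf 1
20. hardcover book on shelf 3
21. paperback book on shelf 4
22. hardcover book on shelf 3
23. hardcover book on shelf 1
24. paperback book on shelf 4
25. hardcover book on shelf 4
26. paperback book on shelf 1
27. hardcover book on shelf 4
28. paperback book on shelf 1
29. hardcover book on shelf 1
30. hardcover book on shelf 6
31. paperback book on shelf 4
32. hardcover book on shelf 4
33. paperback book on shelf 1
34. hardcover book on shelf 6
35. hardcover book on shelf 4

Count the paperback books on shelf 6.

4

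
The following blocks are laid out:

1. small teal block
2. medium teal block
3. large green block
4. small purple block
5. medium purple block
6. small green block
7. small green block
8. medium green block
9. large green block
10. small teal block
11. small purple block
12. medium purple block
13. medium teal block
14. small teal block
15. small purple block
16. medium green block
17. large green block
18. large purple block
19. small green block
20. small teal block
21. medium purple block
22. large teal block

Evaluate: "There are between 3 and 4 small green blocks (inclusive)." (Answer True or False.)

|small green blocks| = 3.
The claim requires 3 ≤ 3 ≤ 4, which holds.

True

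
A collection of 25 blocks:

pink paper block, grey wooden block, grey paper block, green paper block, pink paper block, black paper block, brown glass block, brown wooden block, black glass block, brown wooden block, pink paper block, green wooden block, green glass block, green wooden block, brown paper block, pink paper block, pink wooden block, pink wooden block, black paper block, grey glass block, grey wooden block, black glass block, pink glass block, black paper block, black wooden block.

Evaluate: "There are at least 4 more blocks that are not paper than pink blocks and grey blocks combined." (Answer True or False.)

|blocks that are not paper| = 15.
pink blocks: 7; grey blocks: 4; combined: 7 + 4 = 11.
The claim requires 15 − 11 = 4 ≥ 4, which holds.

True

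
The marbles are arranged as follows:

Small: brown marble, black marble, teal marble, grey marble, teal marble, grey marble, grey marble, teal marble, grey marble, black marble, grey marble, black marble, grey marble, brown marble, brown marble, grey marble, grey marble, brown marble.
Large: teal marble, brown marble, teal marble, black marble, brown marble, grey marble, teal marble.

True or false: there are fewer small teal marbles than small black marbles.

False

|small teal marbles| = 3.
|small black marbles| = 3.
The claim requires 3 < 3, which does not hold.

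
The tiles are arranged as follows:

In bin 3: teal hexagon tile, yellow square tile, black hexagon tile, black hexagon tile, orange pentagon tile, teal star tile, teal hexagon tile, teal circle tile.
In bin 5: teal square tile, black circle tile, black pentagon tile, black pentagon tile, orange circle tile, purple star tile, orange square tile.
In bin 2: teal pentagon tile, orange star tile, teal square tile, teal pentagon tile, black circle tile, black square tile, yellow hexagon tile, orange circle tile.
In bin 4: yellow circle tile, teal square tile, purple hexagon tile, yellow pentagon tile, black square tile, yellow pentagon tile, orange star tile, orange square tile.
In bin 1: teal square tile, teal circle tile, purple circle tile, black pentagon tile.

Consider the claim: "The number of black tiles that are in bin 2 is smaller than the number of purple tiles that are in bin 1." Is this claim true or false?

|black tiles in bin 2| = 2.
|purple tiles in bin 1| = 1.
The claim requires 2 < 1, which does not hold.

False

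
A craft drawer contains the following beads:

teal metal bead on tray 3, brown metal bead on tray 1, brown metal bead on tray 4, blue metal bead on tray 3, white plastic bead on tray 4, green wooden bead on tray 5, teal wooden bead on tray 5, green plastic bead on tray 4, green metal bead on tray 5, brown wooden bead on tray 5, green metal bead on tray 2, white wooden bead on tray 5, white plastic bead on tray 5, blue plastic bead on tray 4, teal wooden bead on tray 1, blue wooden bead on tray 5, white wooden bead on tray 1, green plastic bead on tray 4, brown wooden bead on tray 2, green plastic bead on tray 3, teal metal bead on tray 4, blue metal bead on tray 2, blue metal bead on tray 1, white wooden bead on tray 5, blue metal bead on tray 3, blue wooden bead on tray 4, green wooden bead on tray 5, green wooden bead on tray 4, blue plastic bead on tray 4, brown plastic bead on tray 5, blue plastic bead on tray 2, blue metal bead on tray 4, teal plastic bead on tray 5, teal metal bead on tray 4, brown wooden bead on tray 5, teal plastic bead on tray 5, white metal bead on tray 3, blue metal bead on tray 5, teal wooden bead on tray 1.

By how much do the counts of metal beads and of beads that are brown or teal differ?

metal beads: 14. beads that are brown or teal: 14.
|14 − 14| = 14 − 14 = 0.

0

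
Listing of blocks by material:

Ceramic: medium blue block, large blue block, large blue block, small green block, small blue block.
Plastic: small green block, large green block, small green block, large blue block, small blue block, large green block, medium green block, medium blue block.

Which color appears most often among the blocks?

Counts by color: blue 7, green 6.
The maximum is 7, held uniquely by blue.

blue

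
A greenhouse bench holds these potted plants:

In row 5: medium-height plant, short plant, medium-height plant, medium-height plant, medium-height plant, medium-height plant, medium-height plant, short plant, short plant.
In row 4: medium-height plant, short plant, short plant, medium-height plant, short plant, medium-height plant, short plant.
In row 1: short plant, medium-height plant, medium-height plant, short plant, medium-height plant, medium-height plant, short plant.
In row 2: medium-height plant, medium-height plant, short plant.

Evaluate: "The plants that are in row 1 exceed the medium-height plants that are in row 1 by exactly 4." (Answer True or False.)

False

|plants in row 1| = 7.
|medium-height plants in row 1| = 4.
The claim requires 7 − 4 (= 3) to equal 4, which does not hold.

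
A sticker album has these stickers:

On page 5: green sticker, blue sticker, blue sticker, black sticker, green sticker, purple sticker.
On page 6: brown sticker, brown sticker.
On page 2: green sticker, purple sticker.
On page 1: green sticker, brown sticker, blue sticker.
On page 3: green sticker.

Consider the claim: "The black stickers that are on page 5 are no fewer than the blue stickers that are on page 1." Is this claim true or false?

|black stickers on page 5| = 1.
|blue stickers on page 1| = 1.
The claim requires 1 ≥ 1, which holds.

True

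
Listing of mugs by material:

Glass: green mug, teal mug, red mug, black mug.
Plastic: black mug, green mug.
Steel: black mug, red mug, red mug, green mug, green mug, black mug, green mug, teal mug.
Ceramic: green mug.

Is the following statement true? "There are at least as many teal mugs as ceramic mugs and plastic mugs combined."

|teal mugs| = 2.
ceramic mugs: 1; plastic mugs: 2; combined: 1 + 2 = 3.
The claim requires 2 ≥ 3, which does not hold.

False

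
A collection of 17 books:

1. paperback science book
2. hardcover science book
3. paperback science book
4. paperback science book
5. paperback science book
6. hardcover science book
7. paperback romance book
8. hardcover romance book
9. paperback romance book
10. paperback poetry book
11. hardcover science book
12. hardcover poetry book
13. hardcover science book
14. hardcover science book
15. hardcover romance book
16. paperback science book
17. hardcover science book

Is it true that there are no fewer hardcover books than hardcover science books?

There are 9 hardcover books.
There are 6 hardcover science books.
The claim requires 9 ≥ 6, which holds.

True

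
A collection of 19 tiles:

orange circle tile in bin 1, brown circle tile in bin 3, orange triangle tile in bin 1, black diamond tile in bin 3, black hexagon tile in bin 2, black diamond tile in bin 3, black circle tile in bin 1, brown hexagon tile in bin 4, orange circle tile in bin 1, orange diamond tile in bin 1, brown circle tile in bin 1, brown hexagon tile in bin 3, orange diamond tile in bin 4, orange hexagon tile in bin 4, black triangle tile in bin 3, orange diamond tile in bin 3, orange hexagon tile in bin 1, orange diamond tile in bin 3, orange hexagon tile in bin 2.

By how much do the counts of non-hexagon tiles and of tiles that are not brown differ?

2

non-hexagon tiles: 13. tiles that are not brown: 15.
|13 − 15| = 15 − 13 = 2.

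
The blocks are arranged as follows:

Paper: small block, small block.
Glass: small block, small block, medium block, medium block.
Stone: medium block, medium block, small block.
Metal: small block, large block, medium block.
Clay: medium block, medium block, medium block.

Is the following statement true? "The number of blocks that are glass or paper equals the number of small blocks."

blocks that are glass or paper: 6.
small blocks: 6.
The claim requires 6 = 6, which holds.

True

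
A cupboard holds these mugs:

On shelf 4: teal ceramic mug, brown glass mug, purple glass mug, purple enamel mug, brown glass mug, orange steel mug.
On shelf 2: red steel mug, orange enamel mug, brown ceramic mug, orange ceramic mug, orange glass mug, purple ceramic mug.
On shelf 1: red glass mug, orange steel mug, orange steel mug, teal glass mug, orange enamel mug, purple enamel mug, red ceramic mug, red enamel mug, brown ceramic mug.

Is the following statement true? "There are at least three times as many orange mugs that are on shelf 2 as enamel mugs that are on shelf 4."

True

There are 3 orange mugs on shelf 2.
There is 1 enamel mug on shelf 4.
The claim requires 3 ≥ 3 × 1 = 3, which holds.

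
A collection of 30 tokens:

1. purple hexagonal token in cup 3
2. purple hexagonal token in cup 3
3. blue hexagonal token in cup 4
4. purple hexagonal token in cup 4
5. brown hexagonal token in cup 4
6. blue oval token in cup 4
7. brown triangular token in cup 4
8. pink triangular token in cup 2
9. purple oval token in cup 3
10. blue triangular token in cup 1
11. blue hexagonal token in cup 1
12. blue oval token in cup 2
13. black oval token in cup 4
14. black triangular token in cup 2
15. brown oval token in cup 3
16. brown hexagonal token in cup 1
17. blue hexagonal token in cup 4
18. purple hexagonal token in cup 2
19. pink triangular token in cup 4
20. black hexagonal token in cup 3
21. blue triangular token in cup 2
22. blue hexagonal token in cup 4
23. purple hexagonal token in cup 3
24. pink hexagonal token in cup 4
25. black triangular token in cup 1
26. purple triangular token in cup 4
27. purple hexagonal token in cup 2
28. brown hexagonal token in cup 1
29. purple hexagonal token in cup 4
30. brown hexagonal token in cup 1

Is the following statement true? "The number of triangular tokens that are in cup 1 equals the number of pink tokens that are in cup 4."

triangular tokens in cup 1: 2.
pink tokens in cup 4: 2.
The claim requires 2 = 2, which holds.

True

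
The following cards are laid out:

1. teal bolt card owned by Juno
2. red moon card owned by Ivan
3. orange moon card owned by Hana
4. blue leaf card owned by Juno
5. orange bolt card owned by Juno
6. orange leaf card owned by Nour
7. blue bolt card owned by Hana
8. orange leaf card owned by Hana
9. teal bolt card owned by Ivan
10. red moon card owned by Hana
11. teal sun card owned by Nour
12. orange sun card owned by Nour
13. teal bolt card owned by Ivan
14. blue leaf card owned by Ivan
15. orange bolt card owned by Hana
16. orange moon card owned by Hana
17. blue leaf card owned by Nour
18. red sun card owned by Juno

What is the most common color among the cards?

Counts by color: orange 7, teal 4, blue 4, red 3.
The maximum is 7, held uniquely by orange.

orange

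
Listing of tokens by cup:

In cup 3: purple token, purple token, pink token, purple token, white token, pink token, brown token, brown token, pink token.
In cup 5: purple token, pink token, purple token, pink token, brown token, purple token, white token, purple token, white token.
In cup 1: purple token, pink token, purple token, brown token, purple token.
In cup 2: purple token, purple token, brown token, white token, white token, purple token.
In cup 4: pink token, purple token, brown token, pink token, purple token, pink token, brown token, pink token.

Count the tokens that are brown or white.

12

brown: 7; white: 5; together 7 + 5 = 12.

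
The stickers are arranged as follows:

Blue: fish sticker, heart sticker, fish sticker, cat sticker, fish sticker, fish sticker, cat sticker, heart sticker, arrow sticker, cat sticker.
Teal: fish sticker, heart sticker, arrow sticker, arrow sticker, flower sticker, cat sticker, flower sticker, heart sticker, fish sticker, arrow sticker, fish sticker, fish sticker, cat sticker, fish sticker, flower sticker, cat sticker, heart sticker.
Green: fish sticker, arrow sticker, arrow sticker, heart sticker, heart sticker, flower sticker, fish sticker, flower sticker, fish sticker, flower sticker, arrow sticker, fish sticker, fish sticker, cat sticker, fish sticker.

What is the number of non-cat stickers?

Total stickers: 42; with the excluded value: 7; remaining 42 − 7 = 35.

35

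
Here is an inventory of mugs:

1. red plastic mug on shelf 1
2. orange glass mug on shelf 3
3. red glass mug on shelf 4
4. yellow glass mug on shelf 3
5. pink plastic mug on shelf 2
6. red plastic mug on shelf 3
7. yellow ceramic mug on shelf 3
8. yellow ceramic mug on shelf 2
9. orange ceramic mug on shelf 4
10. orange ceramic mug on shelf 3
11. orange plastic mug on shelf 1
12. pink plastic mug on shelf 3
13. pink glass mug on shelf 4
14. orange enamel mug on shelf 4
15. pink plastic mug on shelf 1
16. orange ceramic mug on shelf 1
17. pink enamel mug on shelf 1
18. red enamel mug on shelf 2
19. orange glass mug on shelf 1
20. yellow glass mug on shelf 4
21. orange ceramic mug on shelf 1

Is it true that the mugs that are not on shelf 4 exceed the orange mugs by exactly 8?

True

There are 16 mugs that are not on shelf 4.
There are 8 orange mugs.
The claim requires 16 − 8 (= 8) to equal 8, which holds.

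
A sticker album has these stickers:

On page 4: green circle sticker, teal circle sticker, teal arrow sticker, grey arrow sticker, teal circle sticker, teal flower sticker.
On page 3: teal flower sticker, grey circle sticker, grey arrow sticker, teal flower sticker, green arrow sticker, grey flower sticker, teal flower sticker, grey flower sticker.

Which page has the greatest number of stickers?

page 3

Counts by page: page 3→8, page 4→6.
The maximum is 8, held uniquely by page 3.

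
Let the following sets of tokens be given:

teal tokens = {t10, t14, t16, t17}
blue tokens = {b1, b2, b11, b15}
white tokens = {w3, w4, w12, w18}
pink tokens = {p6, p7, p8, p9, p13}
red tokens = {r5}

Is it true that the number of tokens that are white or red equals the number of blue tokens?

False

tokens that are white or red: 5.
blue tokens: 4.
The claim requires 5 = 4, which does not hold.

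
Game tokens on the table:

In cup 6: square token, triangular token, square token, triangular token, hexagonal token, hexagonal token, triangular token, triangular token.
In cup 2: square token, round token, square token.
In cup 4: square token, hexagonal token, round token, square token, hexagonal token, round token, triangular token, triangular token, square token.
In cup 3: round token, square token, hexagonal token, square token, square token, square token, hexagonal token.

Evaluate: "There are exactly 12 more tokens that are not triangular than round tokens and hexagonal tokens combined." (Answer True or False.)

False

tokens that are not triangular: 21.
round tokens: 4; hexagonal tokens: 6; combined: 4 + 6 = 10.
The claim requires 21 − 10 (= 11) to equal 12, which does not hold.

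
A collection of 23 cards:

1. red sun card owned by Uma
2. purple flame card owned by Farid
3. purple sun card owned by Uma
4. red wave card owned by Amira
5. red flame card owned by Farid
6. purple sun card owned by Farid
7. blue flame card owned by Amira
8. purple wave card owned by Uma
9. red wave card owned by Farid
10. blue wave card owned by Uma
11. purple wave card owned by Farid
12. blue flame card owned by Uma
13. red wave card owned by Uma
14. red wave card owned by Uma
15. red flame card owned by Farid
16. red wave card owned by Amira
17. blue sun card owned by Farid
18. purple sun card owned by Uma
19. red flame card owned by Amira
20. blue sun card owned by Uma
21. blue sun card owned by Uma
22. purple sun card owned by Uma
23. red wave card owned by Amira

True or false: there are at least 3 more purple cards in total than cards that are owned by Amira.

purple cards: 7.
cards owned by Amira: 5.
The claim requires 7 − 5 = 2 ≥ 3, which does not hold.

False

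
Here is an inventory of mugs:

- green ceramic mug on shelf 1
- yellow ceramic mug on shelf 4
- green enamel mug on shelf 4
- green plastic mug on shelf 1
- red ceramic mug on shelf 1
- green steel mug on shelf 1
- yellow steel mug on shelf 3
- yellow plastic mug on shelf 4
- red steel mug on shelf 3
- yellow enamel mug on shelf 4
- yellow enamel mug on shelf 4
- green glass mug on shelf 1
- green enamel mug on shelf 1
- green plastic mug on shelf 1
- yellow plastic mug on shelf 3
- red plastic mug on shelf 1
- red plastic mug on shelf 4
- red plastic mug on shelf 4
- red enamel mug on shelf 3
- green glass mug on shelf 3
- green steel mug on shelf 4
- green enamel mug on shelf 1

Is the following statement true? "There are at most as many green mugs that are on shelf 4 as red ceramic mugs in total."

green mugs on shelf 4: 2.
red ceramic mugs: 1.
The claim requires 2 ≤ 1, which does not hold.

False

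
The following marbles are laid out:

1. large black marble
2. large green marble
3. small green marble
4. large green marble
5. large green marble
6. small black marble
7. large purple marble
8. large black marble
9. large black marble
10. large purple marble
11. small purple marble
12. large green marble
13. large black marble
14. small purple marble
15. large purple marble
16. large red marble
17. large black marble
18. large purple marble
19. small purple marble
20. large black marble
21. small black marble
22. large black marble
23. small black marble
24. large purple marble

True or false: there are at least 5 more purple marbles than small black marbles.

|purple marbles| = 8.
|small black marbles| = 3.
The claim requires 8 − 3 = 5 ≥ 5, which holds.

True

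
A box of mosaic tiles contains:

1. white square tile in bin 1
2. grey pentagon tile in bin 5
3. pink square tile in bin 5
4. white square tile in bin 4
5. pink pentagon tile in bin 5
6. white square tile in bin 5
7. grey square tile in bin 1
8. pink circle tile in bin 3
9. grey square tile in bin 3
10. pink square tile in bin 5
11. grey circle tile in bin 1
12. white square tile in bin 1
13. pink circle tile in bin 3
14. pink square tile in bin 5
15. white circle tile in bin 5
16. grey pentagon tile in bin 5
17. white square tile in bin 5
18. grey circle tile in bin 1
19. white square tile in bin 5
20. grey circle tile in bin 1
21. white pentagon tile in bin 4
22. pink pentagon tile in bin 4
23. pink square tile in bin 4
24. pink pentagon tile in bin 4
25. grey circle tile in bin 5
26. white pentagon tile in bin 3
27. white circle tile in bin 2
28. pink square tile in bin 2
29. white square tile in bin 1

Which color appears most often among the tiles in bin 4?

pink

Counts by color (restricted to tiles in bin 4): pink 3, white 2.
The maximum is 3, held uniquely by pink.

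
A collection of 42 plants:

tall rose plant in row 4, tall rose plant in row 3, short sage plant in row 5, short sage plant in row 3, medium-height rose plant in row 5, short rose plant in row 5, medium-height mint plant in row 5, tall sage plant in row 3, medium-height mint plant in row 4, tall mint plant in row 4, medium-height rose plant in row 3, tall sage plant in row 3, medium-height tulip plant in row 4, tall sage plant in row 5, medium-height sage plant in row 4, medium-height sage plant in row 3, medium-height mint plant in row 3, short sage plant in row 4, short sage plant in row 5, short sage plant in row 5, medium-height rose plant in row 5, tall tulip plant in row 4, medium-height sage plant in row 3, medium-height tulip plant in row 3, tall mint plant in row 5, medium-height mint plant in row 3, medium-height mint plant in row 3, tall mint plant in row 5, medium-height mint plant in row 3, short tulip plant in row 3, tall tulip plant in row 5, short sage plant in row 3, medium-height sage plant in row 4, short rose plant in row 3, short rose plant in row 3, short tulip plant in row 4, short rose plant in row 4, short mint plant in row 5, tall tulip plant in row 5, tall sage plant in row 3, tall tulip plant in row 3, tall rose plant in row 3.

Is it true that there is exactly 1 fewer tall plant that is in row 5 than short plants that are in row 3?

False

There are 5 tall plants in row 5.
There are 5 short plants in row 3.
The claim requires 5 − 5 (= 0) to equal 1, which does not hold.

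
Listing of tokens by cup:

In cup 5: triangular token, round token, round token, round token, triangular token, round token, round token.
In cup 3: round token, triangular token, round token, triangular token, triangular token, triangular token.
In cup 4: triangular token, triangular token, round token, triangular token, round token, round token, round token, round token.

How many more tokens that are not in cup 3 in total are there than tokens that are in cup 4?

7

tokens that are not in cup 3: 15.
tokens in cup 4: 8.
15 − 8 = 7.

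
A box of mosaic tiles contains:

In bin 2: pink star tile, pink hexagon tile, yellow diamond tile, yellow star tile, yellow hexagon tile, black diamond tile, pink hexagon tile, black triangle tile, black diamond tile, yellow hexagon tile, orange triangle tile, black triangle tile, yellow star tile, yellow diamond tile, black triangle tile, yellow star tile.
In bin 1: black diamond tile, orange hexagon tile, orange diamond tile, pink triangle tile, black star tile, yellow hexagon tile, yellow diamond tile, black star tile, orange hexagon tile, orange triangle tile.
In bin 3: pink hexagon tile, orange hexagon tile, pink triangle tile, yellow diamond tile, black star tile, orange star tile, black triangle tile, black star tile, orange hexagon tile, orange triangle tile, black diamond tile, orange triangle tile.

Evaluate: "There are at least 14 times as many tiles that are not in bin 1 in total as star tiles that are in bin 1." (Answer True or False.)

There are 28 tiles that are not in bin 1.
There are 2 star tiles in bin 1.
The claim requires 28 ≥ 14 × 2 = 28, which holds.

True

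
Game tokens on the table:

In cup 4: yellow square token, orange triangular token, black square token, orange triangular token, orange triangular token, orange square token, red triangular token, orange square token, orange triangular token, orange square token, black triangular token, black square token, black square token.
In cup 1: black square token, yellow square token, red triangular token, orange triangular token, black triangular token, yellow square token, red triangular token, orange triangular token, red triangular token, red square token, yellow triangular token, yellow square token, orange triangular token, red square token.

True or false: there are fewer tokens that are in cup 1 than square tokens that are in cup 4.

tokens in cup 1: 14.
square tokens in cup 4: 7.
The claim requires 14 < 7, which does not hold.

False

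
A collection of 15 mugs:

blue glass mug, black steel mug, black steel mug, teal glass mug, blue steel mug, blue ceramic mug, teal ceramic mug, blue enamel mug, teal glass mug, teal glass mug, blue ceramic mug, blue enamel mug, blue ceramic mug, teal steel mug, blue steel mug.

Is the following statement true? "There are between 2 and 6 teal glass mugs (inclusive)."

|teal glass mugs| = 3.
The claim requires 2 ≤ 3 ≤ 6, which holds.

True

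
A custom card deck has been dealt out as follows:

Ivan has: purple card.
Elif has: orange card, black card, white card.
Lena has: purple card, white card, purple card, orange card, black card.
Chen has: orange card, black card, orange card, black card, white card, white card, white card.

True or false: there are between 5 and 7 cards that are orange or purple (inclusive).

There are 7 cards that are orange or purple.
The claim requires 5 ≤ 7 ≤ 7, which holds.

True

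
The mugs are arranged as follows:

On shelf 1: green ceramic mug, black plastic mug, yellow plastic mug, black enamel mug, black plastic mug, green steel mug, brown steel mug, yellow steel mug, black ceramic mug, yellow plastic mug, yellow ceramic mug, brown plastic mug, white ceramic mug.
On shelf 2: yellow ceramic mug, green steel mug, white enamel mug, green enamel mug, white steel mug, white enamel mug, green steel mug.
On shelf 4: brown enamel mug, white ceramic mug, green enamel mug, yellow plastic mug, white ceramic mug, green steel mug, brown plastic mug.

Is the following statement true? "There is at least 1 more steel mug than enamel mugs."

There are 7 steel mugs.
There are 6 enamel mugs.
The claim requires 7 − 6 = 1 ≥ 1, which holds.

True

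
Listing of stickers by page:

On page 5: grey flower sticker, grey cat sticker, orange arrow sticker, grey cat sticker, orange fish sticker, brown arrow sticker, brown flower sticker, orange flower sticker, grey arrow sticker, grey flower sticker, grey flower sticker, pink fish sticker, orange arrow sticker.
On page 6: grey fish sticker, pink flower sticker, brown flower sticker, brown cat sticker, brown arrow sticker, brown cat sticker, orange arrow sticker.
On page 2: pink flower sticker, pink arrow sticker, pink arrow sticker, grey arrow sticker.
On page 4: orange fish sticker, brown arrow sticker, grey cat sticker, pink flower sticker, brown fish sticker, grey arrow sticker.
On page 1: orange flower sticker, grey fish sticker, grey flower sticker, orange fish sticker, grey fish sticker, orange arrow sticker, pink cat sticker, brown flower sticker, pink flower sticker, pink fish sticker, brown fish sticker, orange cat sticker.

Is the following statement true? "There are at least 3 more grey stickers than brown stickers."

True

There are 13 grey stickers.
There are 10 brown stickers.
The claim requires 13 − 10 = 3 ≥ 3, which holds.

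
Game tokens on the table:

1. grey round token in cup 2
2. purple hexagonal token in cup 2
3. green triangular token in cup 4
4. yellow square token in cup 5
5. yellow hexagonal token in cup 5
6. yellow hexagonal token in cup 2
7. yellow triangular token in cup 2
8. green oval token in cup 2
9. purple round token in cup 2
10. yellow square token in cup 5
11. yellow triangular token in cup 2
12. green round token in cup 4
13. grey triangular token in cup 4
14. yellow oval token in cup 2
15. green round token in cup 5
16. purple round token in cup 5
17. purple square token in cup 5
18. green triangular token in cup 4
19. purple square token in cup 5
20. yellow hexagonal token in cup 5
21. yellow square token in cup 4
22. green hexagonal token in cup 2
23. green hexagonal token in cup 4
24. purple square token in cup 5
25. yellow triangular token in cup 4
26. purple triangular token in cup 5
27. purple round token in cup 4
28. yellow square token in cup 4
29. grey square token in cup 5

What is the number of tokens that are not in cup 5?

18

Total tokens: 29; with the excluded value: 11; remaining 29 − 11 = 18.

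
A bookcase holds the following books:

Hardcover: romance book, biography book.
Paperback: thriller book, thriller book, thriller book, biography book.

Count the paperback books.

4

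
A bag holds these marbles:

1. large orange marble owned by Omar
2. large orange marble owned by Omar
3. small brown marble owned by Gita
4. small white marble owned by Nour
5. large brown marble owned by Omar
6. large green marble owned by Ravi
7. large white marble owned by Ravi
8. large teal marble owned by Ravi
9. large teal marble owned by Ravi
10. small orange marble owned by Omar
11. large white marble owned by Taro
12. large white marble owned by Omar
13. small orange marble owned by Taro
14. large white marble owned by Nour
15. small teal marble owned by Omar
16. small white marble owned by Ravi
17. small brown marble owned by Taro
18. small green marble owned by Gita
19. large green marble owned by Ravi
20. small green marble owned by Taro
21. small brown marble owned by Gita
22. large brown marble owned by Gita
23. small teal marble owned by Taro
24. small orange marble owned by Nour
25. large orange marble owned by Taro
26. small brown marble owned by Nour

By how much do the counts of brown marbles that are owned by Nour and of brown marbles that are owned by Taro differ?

0

brown marbles owned by Nour: 1. brown marbles owned by Taro: 1.
|1 − 1| = 1 − 1 = 0.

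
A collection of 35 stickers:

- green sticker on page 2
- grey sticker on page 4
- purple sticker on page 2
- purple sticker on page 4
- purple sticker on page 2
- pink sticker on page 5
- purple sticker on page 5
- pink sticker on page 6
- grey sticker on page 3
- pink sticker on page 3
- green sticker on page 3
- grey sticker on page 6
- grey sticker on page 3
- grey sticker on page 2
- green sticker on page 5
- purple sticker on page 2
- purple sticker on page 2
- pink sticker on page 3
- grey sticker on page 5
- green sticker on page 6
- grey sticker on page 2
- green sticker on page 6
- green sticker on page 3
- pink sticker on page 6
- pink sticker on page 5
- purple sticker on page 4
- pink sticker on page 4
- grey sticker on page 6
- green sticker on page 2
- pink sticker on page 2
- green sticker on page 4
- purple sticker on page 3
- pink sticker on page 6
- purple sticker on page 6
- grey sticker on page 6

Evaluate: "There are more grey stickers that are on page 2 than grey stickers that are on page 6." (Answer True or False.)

|grey stickers on page 2| = 2.
|grey stickers on page 6| = 3.
The claim requires 2 > 3, which does not hold.

False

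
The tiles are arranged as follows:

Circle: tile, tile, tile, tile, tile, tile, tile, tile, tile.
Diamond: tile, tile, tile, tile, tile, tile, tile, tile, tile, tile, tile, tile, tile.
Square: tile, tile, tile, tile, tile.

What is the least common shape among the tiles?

Counts by shape: diamond 13, circle 9, square 5.
The minimum is 5, held uniquely by square.

square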